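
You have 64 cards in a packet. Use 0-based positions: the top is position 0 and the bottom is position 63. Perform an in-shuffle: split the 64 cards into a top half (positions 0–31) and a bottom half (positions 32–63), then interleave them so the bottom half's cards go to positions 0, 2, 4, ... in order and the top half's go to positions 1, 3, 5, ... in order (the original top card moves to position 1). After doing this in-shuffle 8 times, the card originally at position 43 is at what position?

18

Track the card's position through each in-shuffle:
43 → 22 → 45 → 26 → 53 → 42 → 20 → 41 → 18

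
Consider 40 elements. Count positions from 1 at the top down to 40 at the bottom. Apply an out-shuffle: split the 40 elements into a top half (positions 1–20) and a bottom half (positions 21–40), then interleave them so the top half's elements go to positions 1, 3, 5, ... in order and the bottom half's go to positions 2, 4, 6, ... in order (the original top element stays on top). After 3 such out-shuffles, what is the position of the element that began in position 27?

14

Track the element's position through each out-shuffle:
27 → 14 → 27 → 14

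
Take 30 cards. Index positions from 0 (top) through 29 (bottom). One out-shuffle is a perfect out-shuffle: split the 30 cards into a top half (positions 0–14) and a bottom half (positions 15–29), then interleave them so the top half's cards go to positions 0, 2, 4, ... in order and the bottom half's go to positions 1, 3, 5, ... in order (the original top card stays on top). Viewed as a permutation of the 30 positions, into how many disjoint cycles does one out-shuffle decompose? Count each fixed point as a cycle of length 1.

3

Trace each unvisited position around until it returns:
(0) (1 2 4 8 16 3 ... len 28) (29)
3 cycles in total.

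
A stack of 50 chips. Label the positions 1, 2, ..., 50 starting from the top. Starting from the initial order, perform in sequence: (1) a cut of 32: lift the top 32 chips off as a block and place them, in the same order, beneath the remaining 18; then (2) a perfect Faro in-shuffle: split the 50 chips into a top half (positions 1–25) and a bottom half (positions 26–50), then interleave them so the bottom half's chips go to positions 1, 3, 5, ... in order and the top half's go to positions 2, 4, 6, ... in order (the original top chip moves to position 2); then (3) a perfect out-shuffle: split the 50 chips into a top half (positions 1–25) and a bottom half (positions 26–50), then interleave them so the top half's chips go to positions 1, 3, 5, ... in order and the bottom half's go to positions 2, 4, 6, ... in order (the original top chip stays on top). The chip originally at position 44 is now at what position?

47

Track the chip from position 44 forward through each operation:
  after op 1 (cut 32): 44 → 12
  after op 2 (in-shuffle): 12 → 24
  after op 3 (out-shuffle): 24 → 47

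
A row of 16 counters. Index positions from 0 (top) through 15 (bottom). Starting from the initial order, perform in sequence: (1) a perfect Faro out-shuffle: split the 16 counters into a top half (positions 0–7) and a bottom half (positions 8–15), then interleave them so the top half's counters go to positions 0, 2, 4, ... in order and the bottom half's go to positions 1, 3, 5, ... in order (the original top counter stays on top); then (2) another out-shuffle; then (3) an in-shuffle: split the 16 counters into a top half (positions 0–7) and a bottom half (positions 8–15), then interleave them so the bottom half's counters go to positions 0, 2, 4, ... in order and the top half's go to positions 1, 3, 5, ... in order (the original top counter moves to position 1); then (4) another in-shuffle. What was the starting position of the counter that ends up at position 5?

Undo the operations in reverse order, starting from position 5:
  undo op 4 (in-shuffle, from top half): 5 ← 2
  undo op 3 (in-shuffle, from bottom half): 2 ← 9
  undo op 2 (out-shuffle, from bottom half): 9 ← 12
  undo op 1 (out-shuffle, from top half): 12 ← 6
So the counter at position 5 came from original position 6.

6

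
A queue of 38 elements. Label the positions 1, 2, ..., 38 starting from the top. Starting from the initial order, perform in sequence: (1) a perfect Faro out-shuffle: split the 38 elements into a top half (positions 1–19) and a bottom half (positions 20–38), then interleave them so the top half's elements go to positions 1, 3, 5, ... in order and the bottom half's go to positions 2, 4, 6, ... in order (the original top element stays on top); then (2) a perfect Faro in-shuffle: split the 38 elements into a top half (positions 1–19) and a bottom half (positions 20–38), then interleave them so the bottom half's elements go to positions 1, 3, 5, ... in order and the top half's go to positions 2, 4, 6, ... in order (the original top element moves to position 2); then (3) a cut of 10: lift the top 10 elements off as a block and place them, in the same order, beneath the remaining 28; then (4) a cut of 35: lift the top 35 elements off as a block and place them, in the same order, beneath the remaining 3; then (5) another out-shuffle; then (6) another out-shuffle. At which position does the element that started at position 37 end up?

Track the element from position 37 forward through each operation:
  after op 1 (out-shuffle): 37 → 36
  after op 2 (in-shuffle): 36 → 33
  after op 3 (cut 10): 33 → 23
  after op 4 (cut 35): 23 → 26
  after op 5 (out-shuffle): 26 → 14
  after op 6 (out-shuffle): 14 → 27

27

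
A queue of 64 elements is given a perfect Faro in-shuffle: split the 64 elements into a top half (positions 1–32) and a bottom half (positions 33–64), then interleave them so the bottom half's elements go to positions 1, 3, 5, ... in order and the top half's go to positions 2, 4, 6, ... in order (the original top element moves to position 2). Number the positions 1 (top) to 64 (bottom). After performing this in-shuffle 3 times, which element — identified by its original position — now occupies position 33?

Work backwards from position 33, undoing one in-shuffle at a time:
33 ← 49 ← 57 ← 61
So the element now at position 33 started at position 61.

61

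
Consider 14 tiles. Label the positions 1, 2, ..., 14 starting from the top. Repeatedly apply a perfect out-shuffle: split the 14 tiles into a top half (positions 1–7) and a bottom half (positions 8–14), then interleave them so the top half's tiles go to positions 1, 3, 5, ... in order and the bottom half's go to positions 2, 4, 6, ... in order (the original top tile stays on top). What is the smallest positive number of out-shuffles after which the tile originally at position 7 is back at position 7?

12

Follow position 7 under repeated out-shuffles:
7 → 13 → 12 → 10 → 6 → 11 → 8 → 2 → 3 → 5 → 9 → 4 → 7
It first returns after 12 out-shuffles.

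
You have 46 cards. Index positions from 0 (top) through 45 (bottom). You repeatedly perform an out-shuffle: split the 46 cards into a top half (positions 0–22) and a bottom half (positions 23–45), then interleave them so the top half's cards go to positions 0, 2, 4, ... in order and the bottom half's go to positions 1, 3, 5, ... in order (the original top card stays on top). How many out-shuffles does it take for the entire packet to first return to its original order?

The out-shuffle permutes the 46 positions with cycle lengths [1, 1, 2, 4, 4, 4, 6, 12, 12].
Every card is home exactly when every cycle has completed a whole number of laps, i.e. after lcm(1, 2, 4, 6, 12) = 12 out-shuffles.

12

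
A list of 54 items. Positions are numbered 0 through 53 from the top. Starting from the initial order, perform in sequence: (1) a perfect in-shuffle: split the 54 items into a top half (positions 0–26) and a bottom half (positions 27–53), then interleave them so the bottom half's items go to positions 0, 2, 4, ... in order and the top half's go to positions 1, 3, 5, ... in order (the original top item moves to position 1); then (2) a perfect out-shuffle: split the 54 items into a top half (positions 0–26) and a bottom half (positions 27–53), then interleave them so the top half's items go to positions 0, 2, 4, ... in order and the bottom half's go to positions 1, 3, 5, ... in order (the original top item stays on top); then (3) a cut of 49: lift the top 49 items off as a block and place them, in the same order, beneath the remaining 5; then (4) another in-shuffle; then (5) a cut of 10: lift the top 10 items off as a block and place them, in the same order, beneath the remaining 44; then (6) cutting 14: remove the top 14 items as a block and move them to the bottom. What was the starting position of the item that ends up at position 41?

Undo the operations in reverse order, starting from position 41:
  undo op 6 (cut 14): 41 ← 1
  undo op 5 (cut 10): 1 ← 11
  undo op 4 (in-shuffle, from top half): 11 ← 5
  undo op 3 (cut 49): 5 ← 0
  undo op 2 (out-shuffle, from top half): 0 ← 0
  undo op 1 (in-shuffle, from bottom half): 0 ← 27
So the item at position 41 came from original position 27.

27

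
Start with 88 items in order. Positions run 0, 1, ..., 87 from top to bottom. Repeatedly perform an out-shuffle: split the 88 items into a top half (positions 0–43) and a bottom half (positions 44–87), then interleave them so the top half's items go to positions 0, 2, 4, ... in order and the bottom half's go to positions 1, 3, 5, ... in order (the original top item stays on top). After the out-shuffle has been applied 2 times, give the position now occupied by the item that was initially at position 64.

Track the item's position through each out-shuffle:
64 → 41 → 82

82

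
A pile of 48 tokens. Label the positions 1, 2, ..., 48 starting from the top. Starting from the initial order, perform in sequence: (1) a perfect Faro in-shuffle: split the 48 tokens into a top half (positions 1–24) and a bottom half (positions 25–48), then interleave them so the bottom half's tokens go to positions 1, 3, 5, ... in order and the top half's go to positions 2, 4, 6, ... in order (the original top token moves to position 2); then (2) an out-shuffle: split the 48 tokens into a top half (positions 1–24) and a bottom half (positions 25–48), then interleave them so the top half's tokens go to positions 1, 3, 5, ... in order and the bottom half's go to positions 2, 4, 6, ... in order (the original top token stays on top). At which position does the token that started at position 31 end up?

25

Track the token from position 31 forward through each operation:
  after op 1 (in-shuffle): 31 → 13
  after op 2 (out-shuffle): 13 → 25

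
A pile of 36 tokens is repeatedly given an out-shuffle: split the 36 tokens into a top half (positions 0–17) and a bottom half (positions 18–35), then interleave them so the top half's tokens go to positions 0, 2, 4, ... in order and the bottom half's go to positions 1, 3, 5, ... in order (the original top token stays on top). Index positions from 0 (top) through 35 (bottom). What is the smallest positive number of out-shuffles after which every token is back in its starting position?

12

The out-shuffle permutes the 36 positions with cycle lengths [1, 1, 3, 3, 4, 12, 12].
Every token is home exactly when every cycle has completed a whole number of laps, i.e. after lcm(1, 3, 4, 12) = 12 out-shuffles.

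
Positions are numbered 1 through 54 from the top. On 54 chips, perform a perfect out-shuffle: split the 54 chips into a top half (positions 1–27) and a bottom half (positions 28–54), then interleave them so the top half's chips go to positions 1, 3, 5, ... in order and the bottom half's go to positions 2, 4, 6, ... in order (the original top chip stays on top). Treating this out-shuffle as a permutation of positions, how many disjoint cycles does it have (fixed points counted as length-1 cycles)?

Trace each unvisited position around until it returns:
(1) (2 3 5 9 17 33 ... len 52) (54)
3 cycles in total.

3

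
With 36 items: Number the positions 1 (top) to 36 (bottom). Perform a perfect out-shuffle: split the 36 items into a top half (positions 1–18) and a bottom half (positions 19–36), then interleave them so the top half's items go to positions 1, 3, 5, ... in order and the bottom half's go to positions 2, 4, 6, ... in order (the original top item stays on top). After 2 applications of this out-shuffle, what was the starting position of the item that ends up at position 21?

6

Work backwards from position 21, undoing one out-shuffle at a time:
21 ← 11 ← 6
So the item now at position 21 started at position 6.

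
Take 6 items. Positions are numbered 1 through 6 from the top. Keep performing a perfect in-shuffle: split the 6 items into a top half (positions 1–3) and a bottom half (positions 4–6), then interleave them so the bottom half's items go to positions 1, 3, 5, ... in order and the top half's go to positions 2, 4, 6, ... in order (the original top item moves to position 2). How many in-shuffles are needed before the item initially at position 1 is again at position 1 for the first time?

3

Follow position 1 under repeated in-shuffles:
1 → 2 → 4 → 1
It first returns after 3 in-shuffles.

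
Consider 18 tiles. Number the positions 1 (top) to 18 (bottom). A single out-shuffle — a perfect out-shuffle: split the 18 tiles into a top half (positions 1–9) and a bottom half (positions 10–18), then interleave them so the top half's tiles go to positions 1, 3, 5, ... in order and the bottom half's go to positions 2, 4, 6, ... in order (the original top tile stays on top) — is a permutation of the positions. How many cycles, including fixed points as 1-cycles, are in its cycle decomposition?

Trace each unvisited position around until it returns:
(1) (2 3 5 9 17 16 14 10) (4 7 13 8 15 12 6 11) (18)
4 cycles in total.

4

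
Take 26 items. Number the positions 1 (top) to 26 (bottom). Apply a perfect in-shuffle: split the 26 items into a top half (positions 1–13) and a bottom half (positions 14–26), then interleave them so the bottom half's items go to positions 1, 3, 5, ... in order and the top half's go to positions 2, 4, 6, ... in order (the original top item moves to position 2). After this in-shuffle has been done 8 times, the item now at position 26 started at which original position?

Work backwards from position 26, undoing one in-shuffle at a time:
26 ← 13 ← 20 ← 10 ← 5 ← 16 ← 8 ← 4 ← 2
So the item now at position 26 started at position 2.

2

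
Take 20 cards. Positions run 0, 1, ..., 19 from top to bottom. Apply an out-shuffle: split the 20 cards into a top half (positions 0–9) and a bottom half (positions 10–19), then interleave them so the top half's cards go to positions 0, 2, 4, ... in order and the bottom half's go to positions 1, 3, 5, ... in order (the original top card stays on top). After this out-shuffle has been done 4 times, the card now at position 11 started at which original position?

Work backwards from position 11, undoing one out-shuffle at a time:
11 ← 15 ← 17 ← 18 ← 9
So the card now at position 11 started at position 9.

9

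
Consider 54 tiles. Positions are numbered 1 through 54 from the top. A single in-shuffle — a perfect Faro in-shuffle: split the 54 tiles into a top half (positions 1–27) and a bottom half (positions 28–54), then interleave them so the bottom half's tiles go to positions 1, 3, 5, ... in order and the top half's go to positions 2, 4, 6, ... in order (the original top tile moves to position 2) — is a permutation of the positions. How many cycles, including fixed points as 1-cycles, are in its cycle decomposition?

4

Trace each unvisited position around until it returns:
(1 2 4 8 16 32 ... len 20) (3 6 12 24 48 41 ... len 20) (5 10 20 40 25 50 45 35 15 30) (11 22 44 33)
4 cycles in total.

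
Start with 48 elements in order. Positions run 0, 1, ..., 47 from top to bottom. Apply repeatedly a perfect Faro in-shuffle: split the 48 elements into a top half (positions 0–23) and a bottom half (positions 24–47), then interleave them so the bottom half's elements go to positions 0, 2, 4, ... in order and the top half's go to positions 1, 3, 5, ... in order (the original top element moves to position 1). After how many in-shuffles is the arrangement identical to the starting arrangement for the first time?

The in-shuffle permutes the 48 positions with cycle lengths [3, 3, 21, 21].
Every element is home exactly when every cycle has completed a whole number of laps, i.e. after lcm(3, 21) = 21 in-shuffles.

21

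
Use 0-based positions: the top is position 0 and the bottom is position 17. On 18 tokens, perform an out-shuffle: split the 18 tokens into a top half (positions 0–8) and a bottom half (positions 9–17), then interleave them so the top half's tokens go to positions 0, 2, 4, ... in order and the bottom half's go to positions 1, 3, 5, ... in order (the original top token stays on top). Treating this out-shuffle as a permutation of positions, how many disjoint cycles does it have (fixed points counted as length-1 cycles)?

Trace each unvisited position around until it returns:
(0) (1 2 4 8 16 15 13 9) (3 6 12 7 14 11 5 10) (17)
4 cycles in total.

4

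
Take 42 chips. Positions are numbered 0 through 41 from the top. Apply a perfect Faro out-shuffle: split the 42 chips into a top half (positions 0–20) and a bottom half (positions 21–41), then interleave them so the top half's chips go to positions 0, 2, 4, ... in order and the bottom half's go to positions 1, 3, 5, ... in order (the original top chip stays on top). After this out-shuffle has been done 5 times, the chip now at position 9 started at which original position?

Work backwards from position 9, undoing one out-shuffle at a time:
9 ← 25 ← 33 ← 37 ← 39 ← 40
So the chip now at position 9 started at position 40.

40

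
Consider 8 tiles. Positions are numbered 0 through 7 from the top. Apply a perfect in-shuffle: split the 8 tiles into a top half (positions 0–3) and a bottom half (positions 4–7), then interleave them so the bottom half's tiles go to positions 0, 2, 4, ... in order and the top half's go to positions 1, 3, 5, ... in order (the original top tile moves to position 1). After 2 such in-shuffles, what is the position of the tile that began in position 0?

3

Track the tile's position through each in-shuffle:
0 → 1 → 3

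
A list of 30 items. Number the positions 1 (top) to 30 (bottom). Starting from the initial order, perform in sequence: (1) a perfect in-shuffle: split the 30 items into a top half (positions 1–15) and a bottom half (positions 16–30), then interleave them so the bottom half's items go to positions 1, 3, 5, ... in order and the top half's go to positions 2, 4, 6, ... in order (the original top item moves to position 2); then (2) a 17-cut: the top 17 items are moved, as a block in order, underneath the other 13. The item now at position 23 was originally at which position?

Undo the operations in reverse order, starting from position 23:
  undo op 2 (cut 17): 23 ← 10
  undo op 1 (in-shuffle, from top half): 10 ← 5
So the item at position 23 came from original position 5.

5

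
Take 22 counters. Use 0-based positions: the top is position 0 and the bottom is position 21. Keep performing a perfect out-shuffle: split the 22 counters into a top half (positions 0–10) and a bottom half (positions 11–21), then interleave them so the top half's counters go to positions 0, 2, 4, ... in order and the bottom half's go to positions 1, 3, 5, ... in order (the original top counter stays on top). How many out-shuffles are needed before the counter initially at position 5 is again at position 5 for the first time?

Follow position 5 under repeated out-shuffles:
5 → 10 → 20 → 19 → 17 → 13 → 5
It first returns after 6 out-shuffles.

6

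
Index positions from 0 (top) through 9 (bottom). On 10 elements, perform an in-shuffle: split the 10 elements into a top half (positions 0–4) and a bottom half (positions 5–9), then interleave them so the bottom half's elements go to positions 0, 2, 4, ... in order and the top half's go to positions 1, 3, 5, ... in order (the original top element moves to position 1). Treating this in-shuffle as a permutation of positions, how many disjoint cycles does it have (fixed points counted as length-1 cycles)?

Trace each unvisited position around until it returns:
(0 1 3 7 4 9 8 6 2 5)
1 cycle in total.

1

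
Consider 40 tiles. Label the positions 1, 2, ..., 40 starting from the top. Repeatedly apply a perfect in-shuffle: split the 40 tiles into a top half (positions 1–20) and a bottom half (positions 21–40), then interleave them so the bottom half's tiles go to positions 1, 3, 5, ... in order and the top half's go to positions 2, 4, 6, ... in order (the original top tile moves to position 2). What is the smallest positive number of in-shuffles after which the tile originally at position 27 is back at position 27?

Follow position 27 under repeated in-shuffles:
27 → 13 → 26 → 11 → 22 → 3 → 6 → 12 → 24 → 7 → 14 → 28 → 15 → 30 → 19 → 38 → 35 → 29 → 17 → 34 → 27
It first returns after 20 in-shuffles.

20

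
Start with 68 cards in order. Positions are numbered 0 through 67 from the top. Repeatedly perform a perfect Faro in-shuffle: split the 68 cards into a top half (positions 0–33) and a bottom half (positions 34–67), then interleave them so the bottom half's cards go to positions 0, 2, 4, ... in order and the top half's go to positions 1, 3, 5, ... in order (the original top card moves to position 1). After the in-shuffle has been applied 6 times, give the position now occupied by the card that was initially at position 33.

Track the card's position through each in-shuffle:
33 → 67 → 66 → 64 → 60 → 52 → 36

36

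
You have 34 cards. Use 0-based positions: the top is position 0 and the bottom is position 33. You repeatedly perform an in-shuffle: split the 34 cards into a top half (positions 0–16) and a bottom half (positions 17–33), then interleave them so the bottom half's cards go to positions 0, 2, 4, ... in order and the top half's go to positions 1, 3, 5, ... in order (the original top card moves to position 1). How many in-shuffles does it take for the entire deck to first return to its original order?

12

The in-shuffle permutes the 34 positions with cycle lengths [3, 3, 4, 12, 12].
Every card is home exactly when every cycle has completed a whole number of laps, i.e. after lcm(3, 4, 12) = 12 in-shuffles.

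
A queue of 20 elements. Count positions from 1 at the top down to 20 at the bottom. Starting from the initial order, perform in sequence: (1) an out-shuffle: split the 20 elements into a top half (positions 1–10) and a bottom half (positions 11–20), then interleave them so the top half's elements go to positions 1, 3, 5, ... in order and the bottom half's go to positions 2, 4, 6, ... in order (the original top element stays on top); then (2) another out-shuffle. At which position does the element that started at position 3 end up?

9

Track the element from position 3 forward through each operation:
  after op 1 (out-shuffle): 3 → 5
  after op 2 (out-shuffle): 5 → 9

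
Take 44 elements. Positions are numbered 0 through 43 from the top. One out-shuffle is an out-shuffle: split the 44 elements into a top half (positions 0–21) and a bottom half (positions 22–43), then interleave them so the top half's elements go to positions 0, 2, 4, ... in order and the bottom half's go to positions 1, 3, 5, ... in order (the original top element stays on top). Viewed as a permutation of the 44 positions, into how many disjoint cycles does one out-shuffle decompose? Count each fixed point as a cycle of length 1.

Trace each unvisited position around until it returns:
(0) (1 2 4 8 16 32 ... len 14) (3 6 12 24 5 10 ... len 14) (7 14 28 13 26 9 ... len 14) (43)
5 cycles in total.

5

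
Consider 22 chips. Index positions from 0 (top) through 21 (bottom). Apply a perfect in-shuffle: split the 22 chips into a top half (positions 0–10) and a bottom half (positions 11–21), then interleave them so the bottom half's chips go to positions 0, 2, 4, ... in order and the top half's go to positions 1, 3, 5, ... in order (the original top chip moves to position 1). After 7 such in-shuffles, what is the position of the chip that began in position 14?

Track the chip's position through each in-shuffle:
14 → 6 → 13 → 4 → 9 → 19 → 16 → 10

10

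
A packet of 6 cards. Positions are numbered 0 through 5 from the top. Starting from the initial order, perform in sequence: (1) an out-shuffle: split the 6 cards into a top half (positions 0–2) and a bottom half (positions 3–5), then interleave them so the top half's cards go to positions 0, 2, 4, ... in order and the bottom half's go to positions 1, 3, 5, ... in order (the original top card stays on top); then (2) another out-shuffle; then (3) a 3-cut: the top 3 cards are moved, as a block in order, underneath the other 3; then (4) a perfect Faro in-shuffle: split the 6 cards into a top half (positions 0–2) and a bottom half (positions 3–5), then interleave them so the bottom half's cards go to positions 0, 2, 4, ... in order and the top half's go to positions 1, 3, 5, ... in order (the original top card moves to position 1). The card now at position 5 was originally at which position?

5

Undo the operations in reverse order, starting from position 5:
  undo op 4 (in-shuffle, from top half): 5 ← 2
  undo op 3 (cut 3): 2 ← 5
  undo op 2 (out-shuffle, from bottom half): 5 ← 5
  undo op 1 (out-shuffle, from bottom half): 5 ← 5
So the card at position 5 came from original position 5.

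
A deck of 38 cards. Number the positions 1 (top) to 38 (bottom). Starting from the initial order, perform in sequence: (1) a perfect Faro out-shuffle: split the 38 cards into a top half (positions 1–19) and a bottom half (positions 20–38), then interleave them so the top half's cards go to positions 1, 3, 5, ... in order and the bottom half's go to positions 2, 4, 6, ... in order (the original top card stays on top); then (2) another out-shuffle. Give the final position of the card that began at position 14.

16

Track the card from position 14 forward through each operation:
  after op 1 (out-shuffle): 14 → 27
  after op 2 (out-shuffle): 27 → 16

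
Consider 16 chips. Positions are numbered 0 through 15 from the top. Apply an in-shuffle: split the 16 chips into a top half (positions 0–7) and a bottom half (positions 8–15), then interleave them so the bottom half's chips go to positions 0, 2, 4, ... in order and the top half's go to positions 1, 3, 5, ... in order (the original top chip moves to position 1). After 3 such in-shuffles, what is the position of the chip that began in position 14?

Track the chip's position through each in-shuffle:
14 → 12 → 8 → 0

0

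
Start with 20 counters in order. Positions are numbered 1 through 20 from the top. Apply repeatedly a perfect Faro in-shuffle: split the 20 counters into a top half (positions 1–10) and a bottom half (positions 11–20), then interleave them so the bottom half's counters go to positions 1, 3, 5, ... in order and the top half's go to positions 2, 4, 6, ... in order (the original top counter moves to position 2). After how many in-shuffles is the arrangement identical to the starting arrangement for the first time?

The in-shuffle permutes the 20 positions with cycle lengths [2, 3, 3, 6, 6].
Every counter is home exactly when every cycle has completed a whole number of laps, i.e. after lcm(2, 3, 6) = 6 in-shuffles.

6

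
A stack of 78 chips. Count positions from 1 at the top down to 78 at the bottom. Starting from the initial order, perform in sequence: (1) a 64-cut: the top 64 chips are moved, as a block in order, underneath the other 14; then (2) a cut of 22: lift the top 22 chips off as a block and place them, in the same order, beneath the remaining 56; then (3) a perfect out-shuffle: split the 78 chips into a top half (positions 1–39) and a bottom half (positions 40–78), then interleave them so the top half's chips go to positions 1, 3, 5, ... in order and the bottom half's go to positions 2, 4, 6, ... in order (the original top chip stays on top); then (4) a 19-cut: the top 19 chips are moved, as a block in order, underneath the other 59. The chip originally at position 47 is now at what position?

58

Track the chip from position 47 forward through each operation:
  after op 1 (cut 64): 47 → 61
  after op 2 (cut 22): 61 → 39
  after op 3 (out-shuffle): 39 → 77
  after op 4 (cut 19): 77 → 58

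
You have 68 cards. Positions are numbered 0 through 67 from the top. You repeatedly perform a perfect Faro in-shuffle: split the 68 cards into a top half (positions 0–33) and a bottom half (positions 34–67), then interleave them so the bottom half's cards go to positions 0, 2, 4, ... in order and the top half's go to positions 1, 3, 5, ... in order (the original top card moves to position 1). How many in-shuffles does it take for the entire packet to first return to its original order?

22

The in-shuffle permutes the 68 positions with cycle lengths [2, 11, 11, 22, 22].
Every card is home exactly when every cycle has completed a whole number of laps, i.e. after lcm(2, 11, 22) = 22 in-shuffles.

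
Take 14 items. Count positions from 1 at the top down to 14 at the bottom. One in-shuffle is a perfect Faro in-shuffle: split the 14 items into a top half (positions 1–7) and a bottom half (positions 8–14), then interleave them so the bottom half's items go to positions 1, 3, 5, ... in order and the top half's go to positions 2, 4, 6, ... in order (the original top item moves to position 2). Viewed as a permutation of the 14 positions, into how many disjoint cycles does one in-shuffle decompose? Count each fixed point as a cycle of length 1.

4

Trace each unvisited position around until it returns:
(1 2 4 8) (3 6 12 9) (5 10) (7 14 13 11)
4 cycles in total.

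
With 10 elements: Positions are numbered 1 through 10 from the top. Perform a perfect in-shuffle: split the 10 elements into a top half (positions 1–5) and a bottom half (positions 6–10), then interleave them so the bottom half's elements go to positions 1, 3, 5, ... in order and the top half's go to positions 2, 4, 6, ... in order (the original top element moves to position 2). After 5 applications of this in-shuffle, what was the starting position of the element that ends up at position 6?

5

Work backwards from position 6, undoing one in-shuffle at a time:
6 ← 3 ← 7 ← 9 ← 10 ← 5
So the element now at position 6 started at position 5.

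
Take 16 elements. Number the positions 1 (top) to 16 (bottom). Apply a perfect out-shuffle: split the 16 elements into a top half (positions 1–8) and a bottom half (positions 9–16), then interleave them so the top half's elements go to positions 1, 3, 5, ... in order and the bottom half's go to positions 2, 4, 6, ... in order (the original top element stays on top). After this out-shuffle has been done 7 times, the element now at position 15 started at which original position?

Work backwards from position 15, undoing one out-shuffle at a time:
15 ← 8 ← 12 ← 14 ← 15 ← 8 ← 12 ← 14
So the element now at position 15 started at position 14.

14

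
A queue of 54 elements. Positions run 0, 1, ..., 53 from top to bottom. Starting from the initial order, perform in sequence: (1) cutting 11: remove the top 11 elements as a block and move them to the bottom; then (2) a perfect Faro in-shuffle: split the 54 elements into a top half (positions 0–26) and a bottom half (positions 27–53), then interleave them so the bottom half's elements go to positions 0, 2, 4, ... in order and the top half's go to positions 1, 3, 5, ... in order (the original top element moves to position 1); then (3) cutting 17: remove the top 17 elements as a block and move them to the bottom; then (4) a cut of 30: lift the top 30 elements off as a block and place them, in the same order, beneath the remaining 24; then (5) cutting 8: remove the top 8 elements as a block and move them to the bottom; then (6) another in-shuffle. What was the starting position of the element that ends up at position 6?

26

Undo the operations in reverse order, starting from position 6:
  undo op 6 (in-shuffle, from bottom half): 6 ← 30
  undo op 5 (cut 8): 30 ← 38
  undo op 4 (cut 30): 38 ← 14
  undo op 3 (cut 17): 14 ← 31
  undo op 2 (in-shuffle, from top half): 31 ← 15
  undo op 1 (cut 11): 15 ← 26
So the element at position 6 came from original position 26.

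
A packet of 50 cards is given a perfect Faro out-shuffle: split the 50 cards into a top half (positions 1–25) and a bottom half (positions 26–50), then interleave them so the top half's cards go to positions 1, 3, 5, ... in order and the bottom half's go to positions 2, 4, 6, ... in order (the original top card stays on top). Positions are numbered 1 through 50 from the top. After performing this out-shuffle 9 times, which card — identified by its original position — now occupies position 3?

Work backwards from position 3, undoing one out-shuffle at a time:
3 ← 2 ← 26 ← 38 ← 44 ← 47 ← 24 ← 37 ← 19 ← 10
So the card now at position 3 started at position 10.

10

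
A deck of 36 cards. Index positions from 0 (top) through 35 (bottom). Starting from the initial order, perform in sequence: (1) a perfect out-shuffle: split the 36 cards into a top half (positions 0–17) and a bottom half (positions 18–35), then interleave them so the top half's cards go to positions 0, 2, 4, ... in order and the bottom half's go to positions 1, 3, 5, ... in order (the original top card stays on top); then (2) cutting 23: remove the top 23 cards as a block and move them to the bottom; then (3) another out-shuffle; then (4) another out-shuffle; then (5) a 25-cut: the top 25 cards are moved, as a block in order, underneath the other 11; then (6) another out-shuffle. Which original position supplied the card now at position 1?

25

Undo the operations in reverse order, starting from position 1:
  undo op 6 (out-shuffle, from bottom half): 1 ← 18
  undo op 5 (cut 25): 18 ← 7
  undo op 4 (out-shuffle, from bottom half): 7 ← 21
  undo op 3 (out-shuffle, from bottom half): 21 ← 28
  undo op 2 (cut 23): 28 ← 15
  undo op 1 (out-shuffle, from bottom half): 15 ← 25
So the card at position 1 came from original position 25.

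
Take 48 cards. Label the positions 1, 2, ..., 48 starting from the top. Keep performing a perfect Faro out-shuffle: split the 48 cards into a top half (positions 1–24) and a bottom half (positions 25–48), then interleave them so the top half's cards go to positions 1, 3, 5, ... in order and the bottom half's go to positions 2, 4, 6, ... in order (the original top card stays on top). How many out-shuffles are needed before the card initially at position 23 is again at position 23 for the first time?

23

Follow position 23 under repeated out-shuffles:
23 → 45 → 42 → 36 → 24 → 47 → 46 → 44 → ... → 23 (length 23)
It first returns after 23 out-shuffles.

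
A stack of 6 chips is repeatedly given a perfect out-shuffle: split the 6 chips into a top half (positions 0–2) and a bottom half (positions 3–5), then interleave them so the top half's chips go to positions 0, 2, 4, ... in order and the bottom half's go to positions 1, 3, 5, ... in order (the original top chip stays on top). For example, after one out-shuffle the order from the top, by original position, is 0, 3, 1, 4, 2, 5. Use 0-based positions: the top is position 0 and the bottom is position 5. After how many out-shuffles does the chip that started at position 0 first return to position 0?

Position 0 is fixed by the out-shuffle; it is already back after 1 application.

1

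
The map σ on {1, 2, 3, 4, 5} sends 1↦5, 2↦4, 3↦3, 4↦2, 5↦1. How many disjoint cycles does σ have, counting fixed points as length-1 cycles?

3

Cycle decomposition: (1 5) (2 4) (3).
3 cycles.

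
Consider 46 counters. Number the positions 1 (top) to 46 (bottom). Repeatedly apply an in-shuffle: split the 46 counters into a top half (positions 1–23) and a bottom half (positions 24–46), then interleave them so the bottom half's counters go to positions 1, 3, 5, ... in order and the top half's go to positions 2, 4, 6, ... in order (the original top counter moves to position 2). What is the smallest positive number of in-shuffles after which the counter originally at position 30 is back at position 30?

Follow position 30 under repeated in-shuffles:
30 → 13 → 26 → 5 → 10 → 20 → 40 → 33 → ... → 30 (length 23)
It first returns after 23 in-shuffles.

23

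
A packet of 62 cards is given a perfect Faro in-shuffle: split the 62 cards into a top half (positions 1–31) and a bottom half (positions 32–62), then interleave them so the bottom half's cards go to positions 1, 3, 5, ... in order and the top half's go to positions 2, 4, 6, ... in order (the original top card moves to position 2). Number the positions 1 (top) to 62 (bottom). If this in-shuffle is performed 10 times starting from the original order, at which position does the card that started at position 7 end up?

Track the card's position through each in-shuffle:
7 → 14 → 28 → 56 → 49 → 35 → 7 → 14 → 28 → 56 → 49

49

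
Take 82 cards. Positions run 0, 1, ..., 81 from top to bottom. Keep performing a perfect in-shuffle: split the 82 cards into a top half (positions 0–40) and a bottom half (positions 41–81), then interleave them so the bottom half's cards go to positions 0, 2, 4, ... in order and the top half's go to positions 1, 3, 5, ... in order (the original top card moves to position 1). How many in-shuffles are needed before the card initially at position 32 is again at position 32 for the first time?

Follow position 32 under repeated in-shuffles:
32 → 65 → 48 → 14 → 29 → 59 → 36 → 73 → ... → 32 (length 82)
It first returns after 82 in-shuffles.

82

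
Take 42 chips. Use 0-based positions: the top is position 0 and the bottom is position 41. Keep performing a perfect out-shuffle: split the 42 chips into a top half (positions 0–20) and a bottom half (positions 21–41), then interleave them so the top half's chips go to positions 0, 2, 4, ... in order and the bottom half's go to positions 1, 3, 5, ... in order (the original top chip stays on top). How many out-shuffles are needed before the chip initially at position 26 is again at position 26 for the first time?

Follow position 26 under repeated out-shuffles:
26 → 11 → 22 → 3 → 6 → 12 → 24 → 7 → 14 → 28 → 15 → 30 → 19 → 38 → 35 → 29 → 17 → 34 → 27 → 13 → 26
It first returns after 20 out-shuffles.

20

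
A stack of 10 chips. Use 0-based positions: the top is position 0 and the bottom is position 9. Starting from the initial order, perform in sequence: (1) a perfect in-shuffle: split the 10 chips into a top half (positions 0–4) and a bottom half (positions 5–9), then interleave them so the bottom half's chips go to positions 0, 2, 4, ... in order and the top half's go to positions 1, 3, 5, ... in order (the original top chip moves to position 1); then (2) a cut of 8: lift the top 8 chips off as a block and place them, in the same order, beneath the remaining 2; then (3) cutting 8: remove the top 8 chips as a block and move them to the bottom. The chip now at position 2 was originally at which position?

9

Undo the operations in reverse order, starting from position 2:
  undo op 3 (cut 8): 2 ← 0
  undo op 2 (cut 8): 0 ← 8
  undo op 1 (in-shuffle, from bottom half): 8 ← 9
So the chip at position 2 came from original position 9.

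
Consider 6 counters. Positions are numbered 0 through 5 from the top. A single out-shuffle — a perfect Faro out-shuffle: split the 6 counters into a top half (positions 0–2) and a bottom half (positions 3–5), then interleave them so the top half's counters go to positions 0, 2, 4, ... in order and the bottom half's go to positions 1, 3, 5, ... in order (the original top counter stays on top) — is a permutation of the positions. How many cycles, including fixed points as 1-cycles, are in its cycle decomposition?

Trace each unvisited position around until it returns:
(0) (1 2 4 3) (5)
3 cycles in total.

3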